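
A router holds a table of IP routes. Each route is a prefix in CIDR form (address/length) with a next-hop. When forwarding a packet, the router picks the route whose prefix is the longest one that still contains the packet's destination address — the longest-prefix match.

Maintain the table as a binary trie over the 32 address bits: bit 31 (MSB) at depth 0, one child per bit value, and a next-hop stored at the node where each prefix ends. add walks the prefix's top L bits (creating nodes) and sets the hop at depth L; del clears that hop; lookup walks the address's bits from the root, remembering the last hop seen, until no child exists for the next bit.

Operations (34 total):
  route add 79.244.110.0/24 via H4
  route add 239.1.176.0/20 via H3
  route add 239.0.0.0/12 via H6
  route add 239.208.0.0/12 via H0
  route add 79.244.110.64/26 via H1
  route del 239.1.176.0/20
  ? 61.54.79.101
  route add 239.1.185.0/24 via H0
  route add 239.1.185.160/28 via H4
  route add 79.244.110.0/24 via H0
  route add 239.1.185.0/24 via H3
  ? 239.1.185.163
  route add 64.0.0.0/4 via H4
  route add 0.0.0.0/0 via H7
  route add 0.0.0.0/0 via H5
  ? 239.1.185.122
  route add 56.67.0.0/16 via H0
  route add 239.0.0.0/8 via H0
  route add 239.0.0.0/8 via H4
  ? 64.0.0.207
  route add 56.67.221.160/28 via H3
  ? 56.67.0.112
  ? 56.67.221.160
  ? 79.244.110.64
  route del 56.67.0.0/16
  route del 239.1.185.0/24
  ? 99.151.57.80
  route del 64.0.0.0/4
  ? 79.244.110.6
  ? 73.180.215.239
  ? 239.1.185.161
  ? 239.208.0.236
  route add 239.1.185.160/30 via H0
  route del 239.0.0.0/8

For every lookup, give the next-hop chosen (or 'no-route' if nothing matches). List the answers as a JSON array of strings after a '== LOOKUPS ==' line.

Apply in order:
  add 79.244.110.0/24 -> H4 at depth 24
  add 239.1.176.0/20 -> H3 at depth 20
  add 239.0.0.0/12 -> H6 at depth 12
  add 239.208.0.0/12 -> H0 at depth 12
  add 79.244.110.64/26 -> H1 at depth 26
  del 239.1.176.0/20 (clear depth 20)
  lookup 61.54.79.101: bits 0 walk d0:-→d1:- -> no-route
  add 239.1.185.0/24 -> H0 at depth 24
  add 239.1.185.160/28 -> H4 at depth 28
  add 79.244.110.0/24 -> H0 at depth 24
  add 239.1.185.0/24 -> H3 at depth 24
  lookup 239.1.185.163: bits 1110111100000001101110011010 walk d0:-→d1:-→d2:-→d3:-→d4:-→d5:-→d6:-→d7:-→d8:-→d9:-→d10:-→d11:-→d12:H6→d13:-→d14:-→d15:-→d16:-→d17:-→d18:-→d19:-→d20:-→d21:-→d22:-→d23:-→d24:H3→d25:-→d26:-→d27:-→d28:H4 -> H4
  add 64.0.0.0/4 -> H4 at depth 4
  add 0.0.0.0/0 -> H7 at depth 0
  add 0.0.0.0/0 -> H5 at depth 0
  lookup 239.1.185.122: bits 111011110000000110111001 walk d0:H5→d1:-→d2:-→d3:-→d4:-→d5:-→d6:-→d7:-→d8:-→d9:-→d10:-→d11:-→d12:H6→d13:-→d14:-→d15:-→d16:-→d17:-→d18:-→d19:-→d20:-→d21:-→d22:-→d23:-→d24:H3 -> H3
  add 56.67.0.0/16 -> H0 at depth 16
  add 239.0.0.0/8 -> H0 at depth 8
  add 239.0.0.0/8 -> H4 at depth 8
  lookup 64.0.0.207: bits 0100 walk d0:H5→d1:-→d2:-→d3:-→d4:H4 -> H4
  add 56.67.221.160/28 -> H3 at depth 28
  lookup 56.67.0.112: bits 0011100001000011 walk d0:H5→d1:-→d2:-→d3:-→d4:-→d5:-→d6:-→d7:-→d8:-→d9:-→d10:-→d11:-→d12:-→d13:-→d14:-→d15:-→d16:H0 -> H0
  lookup 56.67.221.160: bits 0011100001000011110111011010 walk d0:H5→d1:-→d2:-→d3:-→d4:-→d5:-→d6:-→d7:-→d8:-→d9:-→d10:-→d11:-→d12:-→d13:-→d14:-→d15:-→d16:H0→d17:-→d18:-→d19:-→d20:-→d21:-→d22:-→d23:-→d24:-→d25:-→d26:-→d27:-→d28:H3 -> H3
  lookup 79.244.110.64: bits 01001111111101000110111001 walk d0:H5→d1:-→d2:-→d3:-→d4:H4→d5:-→d6:-→d7:-→d8:-→d9:-→d10:-→d11:-→d12:-→d13:-→d14:-→d15:-→d16:-→d17:-→d18:-→d19:-→d20:-→d21:-→d22:-→d23:-→d24:H0→d25:-→d26:H1 -> H1
  del 56.67.0.0/16 (clear depth 16)
  del 239.1.185.0/24 (clear depth 24)
  lookup 99.151.57.80: bits 01 walk d0:H5→d1:-→d2:- -> H5
  del 64.0.0.0/4 (clear depth 4)
  lookup 79.244.110.6: bits 0100111111110100011011100 walk d0:H5→d1:-→d2:-→d3:-→d4:-→d5:-→d6:-→d7:-→d8:-→d9:-→d10:-→d11:-→d12:-→d13:-→d14:-→d15:-→d16:-→d17:-→d18:-→d19:-→d20:-→d21:-→d22:-→d23:-→d24:H0→d25:- -> H0
  lookup 73.180.215.239: bits 01001 walk d0:H5→d1:-→d2:-→d3:-→d4:-→d5:- -> H5
  lookup 239.1.185.161: bits 1110111100000001101110011010 walk d0:H5→d1:-→d2:-→d3:-→d4:-→d5:-→d6:-→d7:-→d8:H4→d9:-→d10:-→d11:-→d12:H6→d13:-→d14:-→d15:-→d16:-→d17:-→d18:-→d19:-→d20:-→d21:-→d22:-→d23:-→d24:-→d25:-→d26:-→d27:-→d28:H4 -> H4
  lookup 239.208.0.236: bits 111011111101 walk d0:H5→d1:-→d2:-→d3:-→d4:-→d5:-→d6:-→d7:-→d8:H4→d9:-→d10:-→d11:-→d12:H0 -> H0
  add 239.1.185.160/30 -> H0 at depth 30
  del 239.0.0.0/8 (clear depth 8)

== LOOKUPS ==
["no-route","H4","H3","H4","H0","H3","H1","H5","H0","H5","H4","H0"]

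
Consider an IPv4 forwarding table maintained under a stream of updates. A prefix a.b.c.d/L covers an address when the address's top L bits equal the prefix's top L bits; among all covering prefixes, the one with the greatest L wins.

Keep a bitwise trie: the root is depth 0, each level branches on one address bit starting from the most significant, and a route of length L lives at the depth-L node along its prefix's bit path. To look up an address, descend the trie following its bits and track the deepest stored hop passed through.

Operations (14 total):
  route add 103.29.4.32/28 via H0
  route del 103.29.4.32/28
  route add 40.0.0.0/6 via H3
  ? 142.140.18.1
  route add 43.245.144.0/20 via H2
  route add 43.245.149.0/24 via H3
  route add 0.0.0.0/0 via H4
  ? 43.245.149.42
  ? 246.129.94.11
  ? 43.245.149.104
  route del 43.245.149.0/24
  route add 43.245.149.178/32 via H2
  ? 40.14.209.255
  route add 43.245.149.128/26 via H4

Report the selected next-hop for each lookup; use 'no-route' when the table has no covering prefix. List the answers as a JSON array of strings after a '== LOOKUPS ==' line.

Trace:
  add 103.29.4.32/28 -> H0 at depth 28
  del 103.29.4.32/28 (clear depth 28)
  add 40.0.0.0/6 -> H3 at depth 6
  ? 142.140.18.1  path d0:-  best=no-route
  add 43.245.144.0/20 -> H2 at depth 20
  add 43.245.149.0/24 -> H3 at depth 24
  add 0.0.0.0/0 -> H4 at depth 0
  ? 43.245.149.42  path d0:H4→d1:-→d2:-→d3:-→d4:-→d5:-→d6:H3→d7:-→d8:-→d9:-→d10:-→d11:-→d12:-→d13:-→d14:-→d15:-→d16:-→d17:-→d18:-→d19:-→d20:H2→d21:-→d22:-→d23:-→d24:H3  best=H3
  ? 246.129.94.11  path d0:H4  best=H4
  ? 43.245.149.104  path d0:H4→d1:-→d2:-→d3:-→d4:-→d5:-→d6:H3→d7:-→d8:-→d9:-→d10:-→d11:-→d12:-→d13:-→d14:-→d15:-→d16:-→d17:-→d18:-→d19:-→d20:H2→d21:-→d22:-→d23:-→d24:H3  best=H3
  del 43.245.149.0/24 (clear depth 24)
  add 43.245.149.178/32 -> H2 at depth 32
  ? 40.14.209.255  path d0:H4→d1:-→d2:-→d3:-→d4:-→d5:-→d6:H3  best=H3
  add 43.245.149.128/26 -> H4 at depth 26

== LOOKUPS ==
["no-route","H3","H4","H3","H3"]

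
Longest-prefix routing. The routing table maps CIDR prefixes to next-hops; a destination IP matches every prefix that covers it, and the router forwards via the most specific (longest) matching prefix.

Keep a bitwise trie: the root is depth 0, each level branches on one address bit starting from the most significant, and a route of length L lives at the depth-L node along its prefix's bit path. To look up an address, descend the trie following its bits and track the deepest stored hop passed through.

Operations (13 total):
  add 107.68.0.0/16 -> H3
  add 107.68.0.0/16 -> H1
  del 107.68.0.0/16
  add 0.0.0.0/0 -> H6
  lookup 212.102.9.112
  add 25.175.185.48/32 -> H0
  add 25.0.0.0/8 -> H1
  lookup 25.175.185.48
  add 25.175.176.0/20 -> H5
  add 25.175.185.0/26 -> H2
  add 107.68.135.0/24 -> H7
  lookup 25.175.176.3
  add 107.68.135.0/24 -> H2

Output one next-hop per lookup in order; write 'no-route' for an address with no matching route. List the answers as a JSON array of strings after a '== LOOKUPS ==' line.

Process each operation:
  + 107.68.0.0/16 (H3) depth=16
  + 107.68.0.0/16 (H1) depth=16
  - 107.68.0.0/16 clear@16
  + 0.0.0.0/0 (H6) depth=0
  ? 212.102.9.112  path d0:H6  best=H6
  + 25.175.185.48/32 (H0) depth=32
  + 25.0.0.0/8 (H1) depth=8
  ? 25.175.185.48  path d0:H6→d1:-→d2:-→d3:-→d4:-→d5:-→d6:-→d7:-→d8:H1→d9:-→d10:-→d11:-→d12:-→d13:-→d14:-→d15:-→d16:-→d17:-→d18:-→d19:-→d20:-→d21:-→d22:-→d23:-→d24:-→d25:-→d26:-→d27:-→d28:-→d29:-→d30:-→d31:-→d32:H0  best=H0
  + 25.175.176.0/20 (H5) depth=20
  + 25.175.185.0/26 (H2) depth=26
  + 107.68.135.0/24 (H7) depth=24
  ? 25.175.176.3  path d0:H6→d1:-→d2:-→d3:-→d4:-→d5:-→d6:-→d7:-→d8:H1→d9:-→d10:-→d11:-→d12:-→d13:-→d14:-→d15:-→d16:-→d17:-→d18:-→d19:-→d20:H5  best=H5
  + 107.68.135.0/24 (H2) depth=24

== LOOKUPS ==
["H6","H0","H5"]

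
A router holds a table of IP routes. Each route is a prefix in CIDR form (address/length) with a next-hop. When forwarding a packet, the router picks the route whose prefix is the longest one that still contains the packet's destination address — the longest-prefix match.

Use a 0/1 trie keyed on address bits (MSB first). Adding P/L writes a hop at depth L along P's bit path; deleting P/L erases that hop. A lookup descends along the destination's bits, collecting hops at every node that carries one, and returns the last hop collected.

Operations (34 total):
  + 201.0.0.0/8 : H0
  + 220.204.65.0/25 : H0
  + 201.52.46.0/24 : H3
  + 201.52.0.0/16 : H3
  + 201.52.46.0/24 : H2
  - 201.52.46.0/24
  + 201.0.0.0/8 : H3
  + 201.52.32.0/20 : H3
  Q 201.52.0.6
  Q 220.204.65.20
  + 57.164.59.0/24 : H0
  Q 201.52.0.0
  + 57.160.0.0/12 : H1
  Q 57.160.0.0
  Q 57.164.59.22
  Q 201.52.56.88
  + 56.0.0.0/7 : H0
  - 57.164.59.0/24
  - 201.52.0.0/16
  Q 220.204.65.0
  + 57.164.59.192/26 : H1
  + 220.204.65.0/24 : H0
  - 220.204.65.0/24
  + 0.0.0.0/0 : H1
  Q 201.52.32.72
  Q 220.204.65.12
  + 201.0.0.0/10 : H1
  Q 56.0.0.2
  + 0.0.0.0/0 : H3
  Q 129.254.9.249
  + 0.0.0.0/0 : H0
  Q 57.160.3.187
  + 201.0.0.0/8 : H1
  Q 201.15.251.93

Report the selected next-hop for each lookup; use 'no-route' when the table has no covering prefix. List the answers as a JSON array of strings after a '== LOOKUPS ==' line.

Process each operation:
  add 201.0.0.0/8 -> H0 at depth 8
  add 220.204.65.0/25 -> H0 at depth 25
  add 201.52.46.0/24 -> H3 at depth 24
  add 201.52.0.0/16 -> H3 at depth 16
  add 201.52.46.0/24 -> H2 at depth 24
  del 201.52.46.0/24 (clear depth 24)
  add 201.0.0.0/8 -> H3 at depth 8
  add 201.52.32.0/20 -> H3 at depth 20
  ? 201.52.0.6  path d0:-→d1:-→d2:-→d3:-→d4:-→d5:-→d6:-→d7:-→d8:H3→d9:-→d10:-→d11:-→d12:-→d13:-→d14:-→d15:-→d16:H3→d17:-→d18:-  best=H3
  ? 220.204.65.20  path d0:-→d1:-→d2:-→d3:-→d4:-→d5:-→d6:-→d7:-→d8:-→d9:-→d10:-→d11:-→d12:-→d13:-→d14:-→d15:-→d16:-→d17:-→d18:-→d19:-→d20:-→d21:-→d22:-→d23:-→d24:-→d25:H0  best=H0
  add 57.164.59.0/24 -> H0 at depth 24
  ? 201.52.0.0  path d0:-→d1:-→d2:-→d3:-→d4:-→d5:-→d6:-→d7:-→d8:H3→d9:-→d10:-→d11:-→d12:-→d13:-→d14:-→d15:-→d16:H3→d17:-→d18:-  best=H3
  add 57.160.0.0/12 -> H1 at depth 12
  ? 57.160.0.0  path d0:-→d1:-→d2:-→d3:-→d4:-→d5:-→d6:-→d7:-→d8:-→d9:-→d10:-→d11:-→d12:H1→d13:-  best=H1
  ? 57.164.59.22  path d0:-→d1:-→d2:-→d3:-→d4:-→d5:-→d6:-→d7:-→d8:-→d9:-→d10:-→d11:-→d12:H1→d13:-→d14:-→d15:-→d16:-→d17:-→d18:-→d19:-→d20:-→d21:-→d22:-→d23:-→d24:H0  best=H0
  ? 201.52.56.88  path d0:-→d1:-→d2:-→d3:-→d4:-→d5:-→d6:-→d7:-→d8:H3→d9:-→d10:-→d11:-→d12:-→d13:-→d14:-→d15:-→d16:H3→d17:-→d18:-→d19:-  best=H3
  add 56.0.0.0/7 -> H0 at depth 7
  del 57.164.59.0/24 (clear depth 24)
  del 201.52.0.0/16 (clear depth 16)
  ? 220.204.65.0  path d0:-→d1:-→d2:-→d3:-→d4:-→d5:-→d6:-→d7:-→d8:-→d9:-→d10:-→d11:-→d12:-→d13:-→d14:-→d15:-→d16:-→d17:-→d18:-→d19:-→d20:-→d21:-→d22:-→d23:-→d24:-→d25:H0  best=H0
  add 57.164.59.192/26 -> H1 at depth 26
  add 220.204.65.0/24 -> H0 at depth 24
  del 220.204.65.0/24 (clear depth 24)
  add 0.0.0.0/0 -> H1 at depth 0
  ? 201.52.32.72  path d0:H1→d1:-→d2:-→d3:-→d4:-→d5:-→d6:-→d7:-→d8:H3→d9:-→d10:-→d11:-→d12:-→d13:-→d14:-→d15:-→d16:-→d17:-→d18:-→d19:-→d20:H3  best=H3
  ? 220.204.65.12  path d0:H1→d1:-→d2:-→d3:-→d4:-→d5:-→d6:-→d7:-→d8:-→d9:-→d10:-→d11:-→d12:-→d13:-→d14:-→d15:-→d16:-→d17:-→d18:-→d19:-→d20:-→d21:-→d22:-→d23:-→d24:-→d25:H0  best=H0
  add 201.0.0.0/10 -> H1 at depth 10
  ? 56.0.0.2  path d0:H1→d1:-→d2:-→d3:-→d4:-→d5:-→d6:-→d7:H0  best=H0
  add 0.0.0.0/0 -> H3 at depth 0
  ? 129.254.9.249  path d0:H3→d1:-  best=H3
  add 0.0.0.0/0 -> H0 at depth 0
  ? 57.160.3.187  path d0:H0→d1:-→d2:-→d3:-→d4:-→d5:-→d6:-→d7:H0→d8:-→d9:-→d10:-→d11:-→d12:H1→d13:-  best=H1
  add 201.0.0.0/8 -> H1 at depth 8
  ? 201.15.251.93  path d0:H0→d1:-→d2:-→d3:-→d4:-→d5:-→d6:-→d7:-→d8:H1→d9:-→d10:H1  best=H1

== LOOKUPS ==
["H3","H0","H3","H1","H0","H3","H0","H3","H0","H0","H3","H1","H1"]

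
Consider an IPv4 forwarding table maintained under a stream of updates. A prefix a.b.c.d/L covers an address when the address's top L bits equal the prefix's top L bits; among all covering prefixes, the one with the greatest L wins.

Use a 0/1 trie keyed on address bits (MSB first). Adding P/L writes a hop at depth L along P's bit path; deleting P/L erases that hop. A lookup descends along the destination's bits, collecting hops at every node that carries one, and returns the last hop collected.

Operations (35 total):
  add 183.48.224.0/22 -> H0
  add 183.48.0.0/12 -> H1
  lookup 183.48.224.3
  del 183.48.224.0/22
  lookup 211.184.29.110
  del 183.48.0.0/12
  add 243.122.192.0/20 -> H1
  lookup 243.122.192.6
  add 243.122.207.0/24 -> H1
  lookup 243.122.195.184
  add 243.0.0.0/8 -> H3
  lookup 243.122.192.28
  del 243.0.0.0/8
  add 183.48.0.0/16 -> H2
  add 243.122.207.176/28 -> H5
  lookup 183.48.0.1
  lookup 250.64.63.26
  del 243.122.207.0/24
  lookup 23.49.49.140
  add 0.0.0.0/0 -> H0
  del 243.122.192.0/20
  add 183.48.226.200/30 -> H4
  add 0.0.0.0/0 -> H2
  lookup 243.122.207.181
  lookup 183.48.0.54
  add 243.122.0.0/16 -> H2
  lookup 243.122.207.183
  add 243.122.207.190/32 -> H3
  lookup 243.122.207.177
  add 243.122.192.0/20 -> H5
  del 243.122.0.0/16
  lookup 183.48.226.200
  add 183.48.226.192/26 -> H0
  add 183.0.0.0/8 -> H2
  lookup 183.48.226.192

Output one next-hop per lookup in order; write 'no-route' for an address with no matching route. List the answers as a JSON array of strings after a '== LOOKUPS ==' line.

Apply in order:
  add 183.48.224.0/22 -> H0 at depth 22
  add 183.48.0.0/12 -> H1 at depth 12
  lookup 183.48.224.3: bits 1011011100110000111000 walk d0:-→d1:-→d2:-→d3:-→d4:-→d5:-→d6:-→d7:-→d8:-→d9:-→d10:-→d11:-→d12:H1→d13:-→d14:-→d15:-→d16:-→d17:-→d18:-→d19:-→d20:-→d21:-→d22:H0 -> H0
  - 183.48.224.0/22 clear@22
  lookup 211.184.29.110: bits 1 walk d0:-→d1:- -> no-route
  - 183.48.0.0/12 clear@12
  add 243.122.192.0/20 -> H1 at depth 20
  lookup 243.122.192.6: bits 11110011011110101100 walk d0:-→d1:-→d2:-→d3:-→d4:-→d5:-→d6:-→d7:-→d8:-→d9:-→d10:-→d11:-→d12:-→d13:-→d14:-→d15:-→d16:-→d17:-→d18:-→d19:-→d20:H1 -> H1
  add 243.122.207.0/24 -> H1 at depth 24
  lookup 243.122.195.184: bits 11110011011110101100 walk d0:-→d1:-→d2:-→d3:-→d4:-→d5:-→d6:-→d7:-→d8:-→d9:-→d10:-→d11:-→d12:-→d13:-→d14:-→d15:-→d16:-→d17:-→d18:-→d19:-→d20:H1 -> H1
  add 243.0.0.0/8 -> H3 at depth 8
  lookup 243.122.192.28: bits 11110011011110101100 walk d0:-→d1:-→d2:-→d3:-→d4:-→d5:-→d6:-→d7:-→d8:H3→d9:-→d10:-→d11:-→d12:-→d13:-→d14:-→d15:-→d16:-→d17:-→d18:-→d19:-→d20:H1 -> H1
  - 243.0.0.0/8 clear@8
  add 183.48.0.0/16 -> H2 at depth 16
  add 243.122.207.176/28 -> H5 at depth 28
  lookup 183.48.0.1: bits 1011011100110000 walk d0:-→d1:-→d2:-→d3:-→d4:-→d5:-→d6:-→d7:-→d8:-→d9:-→d10:-→d11:-→d12:-→d13:-→d14:-→d15:-→d16:H2 -> H2
  lookup 250.64.63.26: bits 1111 walk d0:-→d1:-→d2:-→d3:-→d4:- -> no-route
  - 243.122.207.0/24 clear@24
  lookup 23.49.49.140: bits ε walk d0:- -> no-route
  add 0.0.0.0/0 -> H0 at depth 0
  - 243.122.192.0/20 clear@20
  add 183.48.226.200/30 -> H4 at depth 30
  add 0.0.0.0/0 -> H2 at depth 0
  lookup 243.122.207.181: bits 1111001101111010110011111011 walk d0:H2→d1:-→d2:-→d3:-→d4:-→d5:-→d6:-→d7:-→d8:-→d9:-→d10:-→d11:-→d12:-→d13:-→d14:-→d15:-→d16:-→d17:-→d18:-→d19:-→d20:-→d21:-→d22:-→d23:-→d24:-→d25:-→d26:-→d27:-→d28:H5 -> H5
  lookup 183.48.0.54: bits 1011011100110000 walk d0:H2→d1:-→d2:-→d3:-→d4:-→d5:-→d6:-→d7:-→d8:-→d9:-→d10:-→d11:-→d12:-→d13:-→d14:-→d15:-→d16:H2 -> H2
  add 243.122.0.0/16 -> H2 at depth 16
  lookup 243.122.207.183: bits 1111001101111010110011111011 walk d0:H2→d1:-→d2:-→d3:-→d4:-→d5:-→d6:-→d7:-→d8:-→d9:-→d10:-→d11:-→d12:-→d13:-→d14:-→d15:-→d16:H2→d17:-→d18:-→d19:-→d20:-→d21:-→d22:-→d23:-→d24:-→d25:-→d26:-→d27:-→d28:H5 -> H5
  add 243.122.207.190/32 -> H3 at depth 32
  lookup 243.122.207.177: bits 1111001101111010110011111011 walk d0:H2→d1:-→d2:-→d3:-→d4:-→d5:-→d6:-→d7:-→d8:-→d9:-→d10:-→d11:-→d12:-→d13:-→d14:-→d15:-→d16:H2→d17:-→d18:-→d19:-→d20:-→d21:-→d22:-→d23:-→d24:-→d25:-→d26:-→d27:-→d28:H5 -> H5
  add 243.122.192.0/20 -> H5 at depth 20
  - 243.122.0.0/16 clear@16
  lookup 183.48.226.200: bits 101101110011000011100010110010 walk d0:H2→d1:-→d2:-→d3:-→d4:-→d5:-→d6:-→d7:-→d8:-→d9:-→d10:-→d11:-→d12:-→d13:-→d14:-→d15:-→d16:H2→d17:-→d18:-→d19:-→d20:-→d21:-→d22:-→d23:-→d24:-→d25:-→d26:-→d27:-→d28:-→d29:-→d30:H4 -> H4
  add 183.48.226.192/26 -> H0 at depth 26
  add 183.0.0.0/8 -> H2 at depth 8
  lookup 183.48.226.192: bits 1011011100110000111000101100 walk d0:H2→d1:-→d2:-→d3:-→d4:-→d5:-→d6:-→d7:-→d8:H2→d9:-→d10:-→d11:-→d12:-→d13:-→d14:-→d15:-→d16:H2→d17:-→d18:-→d19:-→d20:-→d21:-→d22:-→d23:-→d24:-→d25:-→d26:H0→d27:-→d28:- -> H0

== LOOKUPS ==
["H0","no-route","H1","H1","H1","H2","no-route","no-route","H5","H2","H5","H5","H4","H0"]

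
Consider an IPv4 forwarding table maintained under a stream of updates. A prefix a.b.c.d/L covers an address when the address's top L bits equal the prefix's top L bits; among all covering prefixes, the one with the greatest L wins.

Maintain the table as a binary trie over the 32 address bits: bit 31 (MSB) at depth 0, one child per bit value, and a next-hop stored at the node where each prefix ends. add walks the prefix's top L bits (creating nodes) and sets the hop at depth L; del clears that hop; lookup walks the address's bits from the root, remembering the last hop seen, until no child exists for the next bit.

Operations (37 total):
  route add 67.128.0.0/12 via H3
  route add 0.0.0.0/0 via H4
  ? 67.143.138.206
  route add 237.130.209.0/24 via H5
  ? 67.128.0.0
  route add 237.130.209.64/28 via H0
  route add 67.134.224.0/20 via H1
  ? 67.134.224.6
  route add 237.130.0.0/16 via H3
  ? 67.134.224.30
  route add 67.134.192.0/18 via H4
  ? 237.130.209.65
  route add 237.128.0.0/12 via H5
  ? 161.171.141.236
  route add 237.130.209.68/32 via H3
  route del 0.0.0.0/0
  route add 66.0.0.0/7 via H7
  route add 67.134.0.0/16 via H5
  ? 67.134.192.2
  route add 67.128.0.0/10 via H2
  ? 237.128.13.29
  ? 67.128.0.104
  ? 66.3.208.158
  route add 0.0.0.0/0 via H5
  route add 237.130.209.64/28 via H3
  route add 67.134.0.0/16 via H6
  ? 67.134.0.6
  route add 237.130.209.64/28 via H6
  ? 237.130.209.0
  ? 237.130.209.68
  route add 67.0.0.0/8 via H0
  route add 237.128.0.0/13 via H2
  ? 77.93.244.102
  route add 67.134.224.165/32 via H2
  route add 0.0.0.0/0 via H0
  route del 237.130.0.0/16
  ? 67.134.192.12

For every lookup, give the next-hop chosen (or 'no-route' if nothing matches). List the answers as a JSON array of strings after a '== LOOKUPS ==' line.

Process each operation:
  add 67.128.0.0/12 -> H3 at depth 12
  add 0.0.0.0/0 -> H4 at depth 0
  lookup 67.143.138.206: bits 010000111000 walk d0:H4→d1:-→d2:-→d3:-→d4:-→d5:-→d6:-→d7:-→d8:-→d9:-→d10:-→d11:-→d12:H3 -> H3
  add 237.130.209.0/24 -> H5 at depth 24
  lookup 67.128.0.0: bits 010000111000 walk d0:H4→d1:-→d2:-→d3:-→d4:-→d5:-→d6:-→d7:-→d8:-→d9:-→d10:-→d11:-→d12:H3 -> H3
  add 237.130.209.64/28 -> H0 at depth 28
  add 67.134.224.0/20 -> H1 at depth 20
  lookup 67.134.224.6: bits 01000011100001101110 walk d0:H4→d1:-→d2:-→d3:-→d4:-→d5:-→d6:-→d7:-→d8:-→d9:-→d10:-→d11:-→d12:H3→d13:-→d14:-→d15:-→d16:-→d17:-→d18:-→d19:-→d20:H1 -> H1
  add 237.130.0.0/16 -> H3 at depth 16
  lookup 67.134.224.30: bits 01000011100001101110 walk d0:H4→d1:-→d2:-→d3:-→d4:-→d5:-→d6:-→d7:-→d8:-→d9:-→d10:-→d11:-→d12:H3→d13:-→d14:-→d15:-→d16:-→d17:-→d18:-→d19:-→d20:H1 -> H1
  add 67.134.192.0/18 -> H4 at depth 18
  lookup 237.130.209.65: bits 1110110110000010110100010100 walk d0:H4→d1:-→d2:-→d3:-→d4:-→d5:-→d6:-→d7:-→d8:-→d9:-→d10:-→d11:-→d12:-→d13:-→d14:-→d15:-→d16:H3→d17:-→d18:-→d19:-→d20:-→d21:-→d22:-→d23:-→d24:H5→d25:-→d26:-→d27:-→d28:H0 -> H0
  add 237.128.0.0/12 -> H5 at depth 12
  lookup 161.171.141.236: bits 1 walk d0:H4→d1:- -> H4
  add 237.130.209.68/32 -> H3 at depth 32
  - 0.0.0.0/0 clear@0
  add 66.0.0.0/7 -> H7 at depth 7
  add 67.134.0.0/16 -> H5 at depth 16
  lookup 67.134.192.2: bits 010000111000011011 walk d0:-→d1:-→d2:-→d3:-→d4:-→d5:-→d6:-→d7:H7→d8:-→d9:-→d10:-→d11:-→d12:H3→d13:-→d14:-→d15:-→d16:H5→d17:-→d18:H4 -> H4
  add 67.128.0.0/10 -> H2 at depth 10
  lookup 237.128.13.29: bits 11101101100000 walk d0:-→d1:-→d2:-→d3:-→d4:-→d5:-→d6:-→d7:-→d8:-→d9:-→d10:-→d11:-→d12:H5→d13:-→d14:- -> H5
  lookup 67.128.0.104: bits 0100001110000 walk d0:-→d1:-→d2:-→d3:-→d4:-→d5:-→d6:-→d7:H7→d8:-→d9:-→d10:H2→d11:-→d12:H3→d13:- -> H3
  lookup 66.3.208.158: bits 0100001 walk d0:-→d1:-→d2:-→d3:-→d4:-→d5:-→d6:-→d7:H7 -> H7
  add 0.0.0.0/0 -> H5 at depth 0
  add 237.130.209.64/28 -> H3 at depth 28
  add 67.134.0.0/16 -> H6 at depth 16
  lookup 67.134.0.6: bits 0100001110000110 walk d0:H5→d1:-→d2:-→d3:-→d4:-→d5:-→d6:-→d7:H7→d8:-→d9:-→d10:H2→d11:-→d12:H3→d13:-→d14:-→d15:-→d16:H6 -> H6
  add 237.130.209.64/28 -> H6 at depth 28
  lookup 237.130.209.0: bits 1110110110000010110100010 walk d0:H5→d1:-→d2:-→d3:-→d4:-→d5:-→d6:-→d7:-→d8:-→d9:-→d10:-→d11:-→d12:H5→d13:-→d14:-→d15:-→d16:H3→d17:-→d18:-→d19:-→d20:-→d21:-→d22:-→d23:-→d24:H5→d25:- -> H5
  lookup 237.130.209.68: bits 11101101100000101101000101000100 walk d0:H5→d1:-→d2:-→d3:-→d4:-→d5:-→d6:-→d7:-→d8:-→d9:-→d10:-→d11:-→d12:H5→d13:-→d14:-→d15:-→d16:H3→d17:-→d18:-→d19:-→d20:-→d21:-→d22:-→d23:-→d24:H5→d25:-→d26:-→d27:-→d28:H6→d29:-→d30:-→d31:-→d32:H3 -> H3
  add 67.0.0.0/8 -> H0 at depth 8
  add 237.128.0.0/13 -> H2 at depth 13
  lookup 77.93.244.102: bits 0100 walk d0:H5→d1:-→d2:-→d3:-→d4:- -> H5
  add 67.134.224.165/32 -> H2 at depth 32
  add 0.0.0.0/0 -> H0 at depth 0
  - 237.130.0.0/16 clear@16
  lookup 67.134.192.12: bits 010000111000011011 walk d0:H0→d1:-→d2:-→d3:-→d4:-→d5:-→d6:-→d7:H7→d8:H0→d9:-→d10:H2→d11:-→d12:H3→d13:-→d14:-→d15:-→d16:H6→d17:-→d18:H4 -> H4

== LOOKUPS ==
["H3","H3","H1","H1","H0","H4","H4","H5","H3","H7","H6","H5","H3","H5","H4"]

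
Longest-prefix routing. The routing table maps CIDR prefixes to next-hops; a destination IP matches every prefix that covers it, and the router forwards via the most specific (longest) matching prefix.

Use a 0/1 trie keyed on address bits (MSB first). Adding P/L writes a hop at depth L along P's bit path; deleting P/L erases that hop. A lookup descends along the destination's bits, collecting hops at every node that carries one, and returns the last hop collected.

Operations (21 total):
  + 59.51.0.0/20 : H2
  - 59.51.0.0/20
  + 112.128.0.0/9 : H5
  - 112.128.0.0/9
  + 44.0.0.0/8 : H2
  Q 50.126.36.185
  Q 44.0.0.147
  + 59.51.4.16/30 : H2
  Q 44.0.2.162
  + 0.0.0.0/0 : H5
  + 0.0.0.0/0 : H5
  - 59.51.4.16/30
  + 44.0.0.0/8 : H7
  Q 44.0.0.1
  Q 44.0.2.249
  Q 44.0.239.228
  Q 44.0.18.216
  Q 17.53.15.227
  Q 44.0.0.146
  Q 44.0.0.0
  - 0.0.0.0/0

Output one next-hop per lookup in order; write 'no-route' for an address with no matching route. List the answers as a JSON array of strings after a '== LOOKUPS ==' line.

Process each operation:
  + 59.51.0.0/20 (H2) depth=20
  - 59.51.0.0/20 clear@20
  + 112.128.0.0/9 (H5) depth=9
  - 112.128.0.0/9 clear@9
  + 44.0.0.0/8 (H2) depth=8
  Q 50.126.36.185: descend 0011 ; hops seen [∅] ; pick no-route
  Q 44.0.0.147: descend 00101100 ; hops seen [H2] ; pick H2
  + 59.51.4.16/30 (H2) depth=30
  Q 44.0.2.162: descend 00101100 ; hops seen [H2] ; pick H2
  + 0.0.0.0/0 (H5) depth=0
  + 0.0.0.0/0 (H5) depth=0
  - 59.51.4.16/30 clear@30
  + 44.0.0.0/8 (H7) depth=8
  Q 44.0.0.1: descend 00101100 ; hops seen [H5,H7] ; pick H7
  Q 44.0.2.249: descend 00101100 ; hops seen [H5,H7] ; pick H7
  Q 44.0.239.228: descend 00101100 ; hops seen [H5,H7] ; pick H7
  Q 44.0.18.216: descend 00101100 ; hops seen [H5,H7] ; pick H7
  Q 17.53.15.227: descend 00 ; hops seen [H5] ; pick H5
  Q 44.0.0.146: descend 00101100 ; hops seen [H5,H7] ; pick H7
  Q 44.0.0.0: descend 00101100 ; hops seen [H5,H7] ; pick H7
  - 0.0.0.0/0 clear@0

== LOOKUPS ==
["no-route","H2","H2","H7","H7","H7","H7","H5","H7","H7"]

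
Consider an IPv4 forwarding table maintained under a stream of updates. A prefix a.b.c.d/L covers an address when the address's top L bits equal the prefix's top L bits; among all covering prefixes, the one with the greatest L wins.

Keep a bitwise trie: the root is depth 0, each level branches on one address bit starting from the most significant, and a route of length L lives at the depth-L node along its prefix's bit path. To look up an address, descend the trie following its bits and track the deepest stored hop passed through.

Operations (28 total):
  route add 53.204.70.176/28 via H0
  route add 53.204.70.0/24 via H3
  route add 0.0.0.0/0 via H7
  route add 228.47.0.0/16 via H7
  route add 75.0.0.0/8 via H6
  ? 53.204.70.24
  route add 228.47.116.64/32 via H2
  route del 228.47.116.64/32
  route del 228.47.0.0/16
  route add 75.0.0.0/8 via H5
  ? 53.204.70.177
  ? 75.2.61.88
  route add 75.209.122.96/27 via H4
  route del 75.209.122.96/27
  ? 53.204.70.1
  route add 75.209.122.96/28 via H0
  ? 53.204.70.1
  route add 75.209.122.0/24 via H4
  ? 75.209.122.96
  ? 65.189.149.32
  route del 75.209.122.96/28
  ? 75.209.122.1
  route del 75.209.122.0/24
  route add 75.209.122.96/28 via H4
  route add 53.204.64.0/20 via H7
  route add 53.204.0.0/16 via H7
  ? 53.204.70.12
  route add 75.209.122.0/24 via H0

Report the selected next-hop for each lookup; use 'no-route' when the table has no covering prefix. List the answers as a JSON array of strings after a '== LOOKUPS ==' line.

Apply in order:
  + 53.204.70.176/28 (H0) depth=28
  + 53.204.70.0/24 (H3) depth=24
  + 0.0.0.0/0 (H7) depth=0
  + 228.47.0.0/16 (H7) depth=16
  + 75.0.0.0/8 (H6) depth=8
  lookup 53.204.70.24: bits 001101011100110001000110 walk d0:H7→d1:-→d2:-→d3:-→d4:-→d5:-→d6:-→d7:-→d8:-→d9:-→d10:-→d11:-→d12:-→d13:-→d14:-→d15:-→d16:-→d17:-→d18:-→d19:-→d20:-→d21:-→d22:-→d23:-→d24:H3 -> H3
  + 228.47.116.64/32 (H2) depth=32
  del 228.47.116.64/32 (clear depth 32)
  del 228.47.0.0/16 (clear depth 16)
  + 75.0.0.0/8 (H5) depth=8
  lookup 53.204.70.177: bits 0011010111001100010001101011 walk d0:H7→d1:-→d2:-→d3:-→d4:-→d5:-→d6:-→d7:-→d8:-→d9:-→d10:-→d11:-→d12:-→d13:-→d14:-→d15:-→d16:-→d17:-→d18:-→d19:-→d20:-→d21:-→d22:-→d23:-→d24:H3→d25:-→d26:-→d27:-→d28:H0 -> H0
  lookup 75.2.61.88: bits 01001011 walk d0:H7→d1:-→d2:-→d3:-→d4:-→d5:-→d6:-→d7:-→d8:H5 -> H5
  + 75.209.122.96/27 (H4) depth=27
  del 75.209.122.96/27 (clear depth 27)
  lookup 53.204.70.1: bits 001101011100110001000110 walk d0:H7→d1:-→d2:-→d3:-→d4:-→d5:-→d6:-→d7:-→d8:-→d9:-→d10:-→d11:-→d12:-→d13:-→d14:-→d15:-→d16:-→d17:-→d18:-→d19:-→d20:-→d21:-→d22:-→d23:-→d24:H3 -> H3
  + 75.209.122.96/28 (H0) depth=28
  lookup 53.204.70.1: bits 001101011100110001000110 walk d0:H7→d1:-→d2:-→d3:-→d4:-→d5:-→d6:-→d7:-→d8:-→d9:-→d10:-→d11:-→d12:-→d13:-→d14:-→d15:-→d16:-→d17:-→d18:-→d19:-→d20:-→d21:-→d22:-→d23:-→d24:H3 -> H3
  + 75.209.122.0/24 (H4) depth=24
  lookup 75.209.122.96: bits 0100101111010001011110100110 walk d0:H7→d1:-→d2:-→d3:-→d4:-→d5:-→d6:-→d7:-→d8:H5→d9:-→d10:-→d11:-→d12:-→d13:-→d14:-→d15:-→d16:-→d17:-→d18:-→d19:-→d20:-→d21:-→d22:-→d23:-→d24:H4→d25:-→d26:-→d27:-→d28:H0 -> H0
  lookup 65.189.149.32: bits 0100 walk d0:H7→d1:-→d2:-→d3:-→d4:- -> H7
  del 75.209.122.96/28 (clear depth 28)
  lookup 75.209.122.1: bits 0100101111010001011110100 walk d0:H7→d1:-→d2:-→d3:-→d4:-→d5:-→d6:-→d7:-→d8:H5→d9:-→d10:-→d11:-→d12:-→d13:-→d14:-→d15:-→d16:-→d17:-→d18:-→d19:-→d20:-→d21:-→d22:-→d23:-→d24:H4→d25:- -> H4
  del 75.209.122.0/24 (clear depth 24)
  + 75.209.122.96/28 (H4) depth=28
  + 53.204.64.0/20 (H7) depth=20
  + 53.204.0.0/16 (H7) depth=16
  lookup 53.204.70.12: bits 001101011100110001000110 walk d0:H7→d1:-→d2:-→d3:-→d4:-→d5:-→d6:-→d7:-→d8:-→d9:-→d10:-→d11:-→d12:-→d13:-→d14:-→d15:-→d16:H7→d17:-→d18:-→d19:-→d20:H7→d21:-→d22:-→d23:-→d24:H3 -> H3
  + 75.209.122.0/24 (H0) depth=24

== LOOKUPS ==
["H3","H0","H5","H3","H3","H0","H7","H4","H3"]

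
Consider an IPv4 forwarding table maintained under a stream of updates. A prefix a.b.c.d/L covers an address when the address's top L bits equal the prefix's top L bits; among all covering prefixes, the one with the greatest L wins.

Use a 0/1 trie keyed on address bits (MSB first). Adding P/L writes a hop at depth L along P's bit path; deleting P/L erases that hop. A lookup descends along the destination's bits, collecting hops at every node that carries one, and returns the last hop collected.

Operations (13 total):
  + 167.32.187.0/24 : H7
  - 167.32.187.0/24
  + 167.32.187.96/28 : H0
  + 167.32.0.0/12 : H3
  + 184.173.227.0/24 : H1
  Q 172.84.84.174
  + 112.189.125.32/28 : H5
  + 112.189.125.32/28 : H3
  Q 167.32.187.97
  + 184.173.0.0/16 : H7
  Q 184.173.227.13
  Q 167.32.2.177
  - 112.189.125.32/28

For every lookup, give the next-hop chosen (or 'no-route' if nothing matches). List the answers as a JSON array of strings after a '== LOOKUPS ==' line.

Apply in order:
  + 167.32.187.0/24 (H7) depth=24
  del 167.32.187.0/24 (clear depth 24)
  + 167.32.187.96/28 (H0) depth=28
  + 167.32.0.0/12 (H3) depth=12
  + 184.173.227.0/24 (H1) depth=24
  Q 172.84.84.174: descend 1010 ; hops seen [∅] ; pick no-route
  + 112.189.125.32/28 (H5) depth=28
  + 112.189.125.32/28 (H3) depth=28
  Q 167.32.187.97: descend 1010011100100000101110110110 ; hops seen [H3,H0] ; pick H0
  + 184.173.0.0/16 (H7) depth=16
  Q 184.173.227.13: descend 101110001010110111100011 ; hops seen [H7,H1] ; pick H1
  Q 167.32.2.177: descend 1010011100100000 ; hops seen [H3] ; pick H3
  del 112.189.125.32/28 (clear depth 28)

== LOOKUPS ==
["no-route","H0","H1","H3"]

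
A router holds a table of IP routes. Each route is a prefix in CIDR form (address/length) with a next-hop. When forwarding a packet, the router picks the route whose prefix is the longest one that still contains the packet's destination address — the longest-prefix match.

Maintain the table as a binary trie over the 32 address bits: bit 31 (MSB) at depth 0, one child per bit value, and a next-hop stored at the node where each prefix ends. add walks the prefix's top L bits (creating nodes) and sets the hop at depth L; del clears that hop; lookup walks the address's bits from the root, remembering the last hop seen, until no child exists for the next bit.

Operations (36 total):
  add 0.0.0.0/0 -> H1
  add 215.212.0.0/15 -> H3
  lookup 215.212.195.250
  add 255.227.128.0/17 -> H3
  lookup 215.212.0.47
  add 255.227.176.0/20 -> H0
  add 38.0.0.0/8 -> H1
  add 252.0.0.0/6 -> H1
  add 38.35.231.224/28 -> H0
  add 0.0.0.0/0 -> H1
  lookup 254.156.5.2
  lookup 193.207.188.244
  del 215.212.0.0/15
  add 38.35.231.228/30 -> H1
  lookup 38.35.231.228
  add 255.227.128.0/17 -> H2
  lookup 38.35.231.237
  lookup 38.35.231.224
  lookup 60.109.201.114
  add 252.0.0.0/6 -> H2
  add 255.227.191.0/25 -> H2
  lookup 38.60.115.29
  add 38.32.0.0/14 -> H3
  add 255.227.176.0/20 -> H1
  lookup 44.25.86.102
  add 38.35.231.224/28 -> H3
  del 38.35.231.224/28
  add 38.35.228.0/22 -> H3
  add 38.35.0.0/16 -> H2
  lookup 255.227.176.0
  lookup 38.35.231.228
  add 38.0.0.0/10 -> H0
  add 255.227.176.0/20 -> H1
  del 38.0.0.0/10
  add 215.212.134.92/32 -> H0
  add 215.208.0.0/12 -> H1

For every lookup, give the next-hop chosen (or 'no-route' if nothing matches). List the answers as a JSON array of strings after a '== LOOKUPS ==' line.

Process each operation:
  add 0.0.0.0/0 -> H1 at depth 0
  add 215.212.0.0/15 -> H3 at depth 15
  ? 215.212.195.250  path d0:H1→d1:-→d2:-→d3:-→d4:-→d5:-→d6:-→d7:-→d8:-→d9:-→d10:-→d11:-→d12:-→d13:-→d14:-→d15:H3  best=H3
  add 255.227.128.0/17 -> H3 at depth 17
  ? 215.212.0.47  path d0:H1→d1:-→d2:-→d3:-→d4:-→d5:-→d6:-→d7:-→d8:-→d9:-→d10:-→d11:-→d12:-→d13:-→d14:-→d15:H3  best=H3
  add 255.227.176.0/20 -> H0 at depth 20
  add 38.0.0.0/8 -> H1 at depth 8
  add 252.0.0.0/6 -> H1 at depth 6
  add 38.35.231.224/28 -> H0 at depth 28
  add 0.0.0.0/0 -> H1 at depth 0
  ? 254.156.5.2  path d0:H1→d1:-→d2:-→d3:-→d4:-→d5:-→d6:H1→d7:-  best=H1
  ? 193.207.188.244  path d0:H1→d1:-→d2:-→d3:-  best=H1
  - 215.212.0.0/15 clear@15
  add 38.35.231.228/30 -> H1 at depth 30
  ? 38.35.231.228  path d0:H1→d1:-→d2:-→d3:-→d4:-→d5:-→d6:-→d7:-→d8:H1→d9:-→d10:-→d11:-→d12:-→d13:-→d14:-→d15:-→d16:-→d17:-→d18:-→d19:-→d20:-→d21:-→d22:-→d23:-→d24:-→d25:-→d26:-→d27:-→d28:H0→d29:-→d30:H1  best=H1
  add 255.227.128.0/17 -> H2 at depth 17
  ? 38.35.231.237  path d0:H1→d1:-→d2:-→d3:-→d4:-→d5:-→d6:-→d7:-→d8:H1→d9:-→d10:-→d11:-→d12:-→d13:-→d14:-→d15:-→d16:-→d17:-→d18:-→d19:-→d20:-→d21:-→d22:-→d23:-→d24:-→d25:-→d26:-→d27:-→d28:H0  best=H0
  ? 38.35.231.224  path d0:H1→d1:-→d2:-→d3:-→d4:-→d5:-→d6:-→d7:-→d8:H1→d9:-→d10:-→d11:-→d12:-→d13:-→d14:-→d15:-→d16:-→d17:-→d18:-→d19:-→d20:-→d21:-→d22:-→d23:-→d24:-→d25:-→d26:-→d27:-→d28:H0→d29:-  best=H0
  ? 60.109.201.114  path d0:H1→d1:-→d2:-→d3:-  best=H1
  add 252.0.0.0/6 -> H2 at depth 6
  add 255.227.191.0/25 -> H2 at depth 25
  ? 38.60.115.29  path d0:H1→d1:-→d2:-→d3:-→d4:-→d5:-→d6:-→d7:-→d8:H1→d9:-→d10:-→d11:-  best=H1
  add 38.32.0.0/14 -> H3 at depth 14
  add 255.227.176.0/20 -> H1 at depth 20
  ? 44.25.86.102  path d0:H1→d1:-→d2:-→d3:-→d4:-  best=H1
  add 38.35.231.224/28 -> H3 at depth 28
  - 38.35.231.224/28 clear@28
  add 38.35.228.0/22 -> H3 at depth 22
  add 38.35.0.0/16 -> H2 at depth 16
  ? 255.227.176.0  path d0:H1→d1:-→d2:-→d3:-→d4:-→d5:-→d6:H2→d7:-→d8:-→d9:-→d10:-→d11:-→d12:-→d13:-→d14:-→d15:-→d16:-→d17:H2→d18:-→d19:-→d20:H1  best=H1
  ? 38.35.231.228  path d0:H1→d1:-→d2:-→d3:-→d4:-→d5:-→d6:-→d7:-→d8:H1→d9:-→d10:-→d11:-→d12:-→d13:-→d14:H3→d15:-→d16:H2→d17:-→d18:-→d19:-→d20:-→d21:-→d22:H3→d23:-→d24:-→d25:-→d26:-→d27:-→d28:-→d29:-→d30:H1  best=H1
  add 38.0.0.0/10 -> H0 at depth 10
  add 255.227.176.0/20 -> H1 at depth 20
  - 38.0.0.0/10 clear@10
  add 215.212.134.92/32 -> H0 at depth 32
  add 215.208.0.0/12 -> H1 at depth 12

== LOOKUPS ==
["H3","H3","H1","H1","H1","H0","H0","H1","H1","H1","H1","H1"]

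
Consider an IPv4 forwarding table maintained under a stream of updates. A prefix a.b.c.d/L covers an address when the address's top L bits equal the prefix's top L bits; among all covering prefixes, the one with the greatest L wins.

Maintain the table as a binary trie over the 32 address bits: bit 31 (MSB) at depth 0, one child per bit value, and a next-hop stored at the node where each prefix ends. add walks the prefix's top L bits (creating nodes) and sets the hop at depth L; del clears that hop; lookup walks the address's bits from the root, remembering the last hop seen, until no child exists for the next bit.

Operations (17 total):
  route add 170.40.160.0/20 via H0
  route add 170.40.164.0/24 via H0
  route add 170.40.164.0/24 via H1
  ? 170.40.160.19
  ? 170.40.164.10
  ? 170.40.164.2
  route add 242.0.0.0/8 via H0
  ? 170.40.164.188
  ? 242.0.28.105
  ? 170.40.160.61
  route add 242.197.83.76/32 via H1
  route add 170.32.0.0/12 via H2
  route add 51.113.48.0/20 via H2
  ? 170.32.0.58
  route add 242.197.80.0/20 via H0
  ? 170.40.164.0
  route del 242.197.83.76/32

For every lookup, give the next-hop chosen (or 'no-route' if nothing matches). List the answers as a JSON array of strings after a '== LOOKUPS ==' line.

Process each operation:
  + 170.40.160.0/20 (H0) depth=20
  + 170.40.164.0/24 (H0) depth=24
  + 170.40.164.0/24 (H1) depth=24
  ? 170.40.160.19  path d0:-→d1:-→d2:-→d3:-→d4:-→d5:-→d6:-→d7:-→d8:-→d9:-→d10:-→d11:-→d12:-→d13:-→d14:-→d15:-→d16:-→d17:-→d18:-→d19:-→d20:H0→d21:-  best=H0
  ? 170.40.164.10  path d0:-→d1:-→d2:-→d3:-→d4:-→d5:-→d6:-→d7:-→d8:-→d9:-→d10:-→d11:-→d12:-→d13:-→d14:-→d15:-→d16:-→d17:-→d18:-→d19:-→d20:H0→d21:-→d22:-→d23:-→d24:H1  best=H1
  ? 170.40.164.2  path d0:-→d1:-→d2:-→d3:-→d4:-→d5:-→d6:-→d7:-→d8:-→d9:-→d10:-→d11:-→d12:-→d13:-→d14:-→d15:-→d16:-→d17:-→d18:-→d19:-→d20:H0→d21:-→d22:-→d23:-→d24:H1  best=H1
  + 242.0.0.0/8 (H0) depth=8
  ? 170.40.164.188  path d0:-→d1:-→d2:-→d3:-→d4:-→d5:-→d6:-→d7:-→d8:-→d9:-→d10:-→d11:-→d12:-→d13:-→d14:-→d15:-→d16:-→d17:-→d18:-→d19:-→d20:H0→d21:-→d22:-→d23:-→d24:H1  best=H1
  ? 242.0.28.105  path d0:-→d1:-→d2:-→d3:-→d4:-→d5:-→d6:-→d7:-→d8:H0  best=H0
  ? 170.40.160.61  path d0:-→d1:-→d2:-→d3:-→d4:-→d5:-→d6:-→d7:-→d8:-→d9:-→d10:-→d11:-→d12:-→d13:-→d14:-→d15:-→d16:-→d17:-→d18:-→d19:-→d20:H0→d21:-  best=H0
  + 242.197.83.76/32 (H1) depth=32
  + 170.32.0.0/12 (H2) depth=12
  + 51.113.48.0/20 (H2) depth=20
  ? 170.32.0.58  path d0:-→d1:-→d2:-→d3:-→d4:-→d5:-→d6:-→d7:-→d8:-→d9:-→d10:-→d11:-→d12:H2  best=H2
  + 242.197.80.0/20 (H0) depth=20
  ? 170.40.164.0  path d0:-→d1:-→d2:-→d3:-→d4:-→d5:-→d6:-→d7:-→d8:-→d9:-→d10:-→d11:-→d12:H2→d13:-→d14:-→d15:-→d16:-→d17:-→d18:-→d19:-→d20:H0→d21:-→d22:-→d23:-→d24:H1  best=H1
  del 242.197.83.76/32 (clear depth 32)

== LOOKUPS ==
["H0","H1","H1","H1","H0","H0","H2","H1"]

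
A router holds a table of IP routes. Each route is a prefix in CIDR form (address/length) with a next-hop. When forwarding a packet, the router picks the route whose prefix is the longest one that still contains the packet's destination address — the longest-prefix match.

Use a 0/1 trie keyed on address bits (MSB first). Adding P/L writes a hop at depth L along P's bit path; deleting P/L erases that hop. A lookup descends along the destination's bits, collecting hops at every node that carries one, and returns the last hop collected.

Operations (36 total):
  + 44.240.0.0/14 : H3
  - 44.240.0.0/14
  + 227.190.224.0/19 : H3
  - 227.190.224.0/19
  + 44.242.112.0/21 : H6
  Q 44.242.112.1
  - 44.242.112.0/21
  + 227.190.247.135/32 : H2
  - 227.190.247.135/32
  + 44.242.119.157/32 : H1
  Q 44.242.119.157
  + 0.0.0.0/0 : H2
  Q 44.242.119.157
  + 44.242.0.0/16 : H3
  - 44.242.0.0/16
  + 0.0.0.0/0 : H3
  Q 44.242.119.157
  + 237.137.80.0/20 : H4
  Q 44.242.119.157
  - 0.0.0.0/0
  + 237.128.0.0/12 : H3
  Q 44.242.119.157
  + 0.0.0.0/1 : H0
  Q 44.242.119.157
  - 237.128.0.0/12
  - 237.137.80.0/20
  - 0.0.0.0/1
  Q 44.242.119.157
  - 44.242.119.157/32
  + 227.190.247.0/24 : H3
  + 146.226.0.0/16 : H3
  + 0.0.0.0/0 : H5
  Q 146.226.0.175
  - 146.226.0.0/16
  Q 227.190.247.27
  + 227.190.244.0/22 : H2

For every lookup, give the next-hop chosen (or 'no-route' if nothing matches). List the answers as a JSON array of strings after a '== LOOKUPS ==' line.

Process each operation:
  + 44.240.0.0/14 (H3) depth=14
  - 44.240.0.0/14 clear@14
  + 227.190.224.0/19 (H3) depth=19
  - 227.190.224.0/19 clear@19
  + 44.242.112.0/21 (H6) depth=21
  Q 44.242.112.1: descend 001011001111001001110 ; hops seen [H6] ; pick H6
  - 44.242.112.0/21 clear@21
  + 227.190.247.135/32 (H2) depth=32
  - 227.190.247.135/32 clear@32
  + 44.242.119.157/32 (H1) depth=32
  Q 44.242.119.157: descend 00101100111100100111011110011101 ; hops seen [H1] ; pick H1
  + 0.0.0.0/0 (H2) depth=0
  Q 44.242.119.157: descend 00101100111100100111011110011101 ; hops seen [H2,H1] ; pick H1
  + 44.242.0.0/16 (H3) depth=16
  - 44.242.0.0/16 clear@16
  + 0.0.0.0/0 (H3) depth=0
  Q 44.242.119.157: descend 00101100111100100111011110011101 ; hops seen [H3,H1] ; pick H1
  + 237.137.80.0/20 (H4) depth=20
  Q 44.242.119.157: descend 00101100111100100111011110011101 ; hops seen [H3,H1] ; pick H1
  - 0.0.0.0/0 clear@0
  + 237.128.0.0/12 (H3) depth=12
  Q 44.242.119.157: descend 00101100111100100111011110011101 ; hops seen [H1] ; pick H1
  + 0.0.0.0/1 (H0) depth=1
  Q 44.242.119.157: descend 00101100111100100111011110011101 ; hops seen [H0,H1] ; pick H1
  - 237.128.0.0/12 clear@12
  - 237.137.80.0/20 clear@20
  - 0.0.0.0/1 clear@1
  Q 44.242.119.157: descend 00101100111100100111011110011101 ; hops seen [H1] ; pick H1
  - 44.242.119.157/32 clear@32
  + 227.190.247.0/24 (H3) depth=24
  + 146.226.0.0/16 (H3) depth=16
  + 0.0.0.0/0 (H5) depth=0
  Q 146.226.0.175: descend 1001001011100010 ; hops seen [H5,H3] ; pick H3
  - 146.226.0.0/16 clear@16
  Q 227.190.247.27: descend 111000111011111011110111 ; hops seen [H5,H3] ; pick H3
  + 227.190.244.0/22 (H2) depth=22

== LOOKUPS ==
["H6","H1","H1","H1","H1","H1","H1","H1","H3","H3"]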